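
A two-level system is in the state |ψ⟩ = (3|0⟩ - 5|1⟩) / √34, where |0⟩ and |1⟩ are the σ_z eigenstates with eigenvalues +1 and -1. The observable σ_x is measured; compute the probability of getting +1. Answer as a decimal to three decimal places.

0.059

|+x⟩ = (|0⟩ + |1⟩)/√2, so ⟨+x|ψ⟩ = (-2) / (√2·√34).
P = |-2|² / 68 = 4/68.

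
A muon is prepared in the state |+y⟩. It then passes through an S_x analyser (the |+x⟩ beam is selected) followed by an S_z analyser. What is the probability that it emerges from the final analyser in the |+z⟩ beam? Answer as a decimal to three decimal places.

First analyser (S_x): from |+y⟩, P(|+x⟩) = 1/2.
After stage 1 the state is |+x⟩; P(|+z⟩) = |⟨+z|+x⟩|² = 1/2.
Joint probability = 1/2 × 1/2 = 0.250.

0.250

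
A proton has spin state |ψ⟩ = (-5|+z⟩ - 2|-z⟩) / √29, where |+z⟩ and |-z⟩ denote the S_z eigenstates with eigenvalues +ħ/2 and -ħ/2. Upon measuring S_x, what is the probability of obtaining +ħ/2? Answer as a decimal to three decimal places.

0.845

|+x⟩ = (|+z⟩ + |-z⟩)/√2, so ⟨+x|ψ⟩ = (-7) / (√2·√29).
P = |-7|² / 58 = 49/58.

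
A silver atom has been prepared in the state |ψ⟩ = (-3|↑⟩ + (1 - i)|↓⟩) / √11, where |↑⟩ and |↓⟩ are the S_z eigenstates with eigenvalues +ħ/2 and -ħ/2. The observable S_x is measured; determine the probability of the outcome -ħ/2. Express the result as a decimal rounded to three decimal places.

0.773

|-x⟩ = (|↑⟩ - |↓⟩)/√2, so ⟨-x|ψ⟩ = (-4 + i) / (√2·√11).
P = |-4 + i|² / 22 = 17/22.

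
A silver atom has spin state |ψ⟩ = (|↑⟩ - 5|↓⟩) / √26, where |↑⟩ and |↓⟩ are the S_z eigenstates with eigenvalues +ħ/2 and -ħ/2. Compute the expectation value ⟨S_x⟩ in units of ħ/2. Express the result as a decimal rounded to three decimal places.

⟨σ_x⟩ = 2 Re(a* b)/(|a|²+|b|²) with a = 1, b = -5.
a* b = -5, so ⟨σ_x⟩ = -10/26.
⟨S_x⟩ = (ħ/2)·⟨σ_x⟩.

-0.385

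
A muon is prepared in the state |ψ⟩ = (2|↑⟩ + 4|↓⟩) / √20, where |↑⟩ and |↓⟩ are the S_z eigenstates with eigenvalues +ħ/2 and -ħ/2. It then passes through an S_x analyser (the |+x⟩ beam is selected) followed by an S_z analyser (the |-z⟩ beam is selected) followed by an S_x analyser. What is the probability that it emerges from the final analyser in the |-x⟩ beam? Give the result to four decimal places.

0.2250

First analyser (S_x): P(|+x⟩) = |⟨+x|ψ⟩|² = 36/40.
After stage 1 the state is |+x⟩; P(|-z⟩) = |⟨-z|+x⟩|² = 1/2.
After stage 2 the state is |-z⟩; P(|-x⟩) = |⟨-x|-z⟩|² = 1/2.
Joint probability = 36/40 × 1/2 × 1/2 = 0.2250.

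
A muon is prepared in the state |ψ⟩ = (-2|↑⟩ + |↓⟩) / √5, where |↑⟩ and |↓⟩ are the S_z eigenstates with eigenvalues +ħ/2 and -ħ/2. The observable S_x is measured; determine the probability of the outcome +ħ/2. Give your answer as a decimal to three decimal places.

|+x⟩ = (|↑⟩ + |↓⟩)/√2, so ⟨+x|ψ⟩ = (-1) / (√2·√5).
P = |-1|² / 10 = 1/10.

0.100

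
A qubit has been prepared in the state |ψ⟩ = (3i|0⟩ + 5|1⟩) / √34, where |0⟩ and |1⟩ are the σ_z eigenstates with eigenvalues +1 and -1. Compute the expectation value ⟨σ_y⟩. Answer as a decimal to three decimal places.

-0.882

⟨σ_y⟩ = 2 Im(a* b)/(|a|²+|b|²) with a = 3i, b = 5.
a* b = -15i, so ⟨σ_y⟩ = -30/34.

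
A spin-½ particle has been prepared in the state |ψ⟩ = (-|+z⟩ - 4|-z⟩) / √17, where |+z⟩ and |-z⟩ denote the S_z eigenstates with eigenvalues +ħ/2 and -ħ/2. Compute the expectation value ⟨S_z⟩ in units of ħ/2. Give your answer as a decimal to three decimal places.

⟨σ_z⟩ = |a|² - |b|² divided by |a|²+|b|², with a, b the |+z⟩, |-z⟩ amplitudes.
= (1 - 16)/17 = -15/17.
⟨S_z⟩ = (ħ/2)·⟨σ_z⟩.

-0.882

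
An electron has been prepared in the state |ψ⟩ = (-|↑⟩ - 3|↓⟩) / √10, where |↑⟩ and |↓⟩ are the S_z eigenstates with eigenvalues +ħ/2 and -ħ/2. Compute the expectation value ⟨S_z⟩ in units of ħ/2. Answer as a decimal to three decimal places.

⟨σ_z⟩ = |a|² - |b|² divided by |a|²+|b|², with a, b the |↑⟩, |↓⟩ amplitudes.
= (1 - 9)/10 = -8/10.
⟨S_z⟩ = (ħ/2)·⟨σ_z⟩.

-0.800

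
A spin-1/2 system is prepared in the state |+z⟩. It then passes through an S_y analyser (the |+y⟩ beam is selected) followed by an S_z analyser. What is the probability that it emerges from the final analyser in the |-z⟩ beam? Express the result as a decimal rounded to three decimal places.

First analyser (S_y): from |+z⟩, P(|+y⟩) = 1/2.
After stage 1 the state is |+y⟩; P(|-z⟩) = |⟨-z|+y⟩|² = 1/2.
Joint probability = 1/2 × 1/2 = 0.250.

0.250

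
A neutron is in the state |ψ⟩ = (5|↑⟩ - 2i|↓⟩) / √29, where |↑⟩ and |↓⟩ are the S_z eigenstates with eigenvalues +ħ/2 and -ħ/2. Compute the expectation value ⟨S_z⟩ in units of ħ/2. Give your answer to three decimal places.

0.724

⟨σ_z⟩ = |a|² - |b|² divided by |a|²+|b|², with a, b the |↑⟩, |↓⟩ amplitudes.
= (25 - 4)/29 = 21/29.
⟨S_z⟩ = (ħ/2)·⟨σ_z⟩.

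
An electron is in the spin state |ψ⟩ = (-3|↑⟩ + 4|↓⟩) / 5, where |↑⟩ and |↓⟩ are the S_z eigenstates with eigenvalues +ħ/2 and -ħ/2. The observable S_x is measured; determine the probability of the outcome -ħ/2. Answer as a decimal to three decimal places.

0.980

|-x⟩ = (|↑⟩ - |↓⟩)/√2, so ⟨-x|ψ⟩ = (-7) / (√2·5).
P = |-7|² / 50 = 49/50.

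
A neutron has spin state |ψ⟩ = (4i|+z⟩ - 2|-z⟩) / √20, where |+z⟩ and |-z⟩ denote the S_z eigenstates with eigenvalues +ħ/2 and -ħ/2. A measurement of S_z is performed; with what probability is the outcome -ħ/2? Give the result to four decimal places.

The -ħ/2 outcome corresponds to |-z⟩. Its amplitude in |ψ⟩ is -2/√20.
P = |-2|² / 20 = 4/20.

0.2000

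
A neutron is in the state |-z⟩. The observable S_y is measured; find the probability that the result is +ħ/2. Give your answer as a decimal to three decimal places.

In the S_z basis, |-z⟩ = |↓⟩ and |+y⟩ = (|↑⟩ + i|↓⟩)/√2.
|⟨+y|-z⟩|² = 1/2.

0.500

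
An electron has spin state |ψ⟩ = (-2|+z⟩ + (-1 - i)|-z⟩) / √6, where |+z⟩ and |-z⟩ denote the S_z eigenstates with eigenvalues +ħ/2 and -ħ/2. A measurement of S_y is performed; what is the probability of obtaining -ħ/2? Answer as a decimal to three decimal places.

|-y⟩ = (|+z⟩ - i|-z⟩)/√2, so ⟨-y|ψ⟩ = (-1 - i) / (√2·√6).
P = |-1 - i|² / 12 = 2/12.

0.167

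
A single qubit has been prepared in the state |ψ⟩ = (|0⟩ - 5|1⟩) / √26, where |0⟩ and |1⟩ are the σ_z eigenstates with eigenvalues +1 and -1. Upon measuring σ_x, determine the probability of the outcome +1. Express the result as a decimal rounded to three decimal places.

|+x⟩ = (|0⟩ + |1⟩)/√2, so ⟨+x|ψ⟩ = (-4) / (√2·√26).
P = |-4|² / 52 = 16/52.

0.308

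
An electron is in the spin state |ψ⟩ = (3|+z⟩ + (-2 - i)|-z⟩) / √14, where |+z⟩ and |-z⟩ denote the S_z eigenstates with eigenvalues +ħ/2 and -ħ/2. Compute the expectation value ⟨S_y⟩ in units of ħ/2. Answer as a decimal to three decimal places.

⟨σ_y⟩ = 2 Im(a* b)/(|a|²+|b|²) with a = 3, b = (-2 - i).
a* b = (-6 - 3i), so ⟨σ_y⟩ = -6/14.
⟨S_y⟩ = (ħ/2)·⟨σ_y⟩.

-0.429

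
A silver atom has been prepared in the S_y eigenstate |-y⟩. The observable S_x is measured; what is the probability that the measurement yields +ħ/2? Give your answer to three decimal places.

In the S_z basis, |-y⟩ = (|+z⟩ - i|-z⟩)/√2 and |+x⟩ = (|+z⟩ + |-z⟩)/√2.
|⟨+x|-y⟩|² = 1/2.

0.500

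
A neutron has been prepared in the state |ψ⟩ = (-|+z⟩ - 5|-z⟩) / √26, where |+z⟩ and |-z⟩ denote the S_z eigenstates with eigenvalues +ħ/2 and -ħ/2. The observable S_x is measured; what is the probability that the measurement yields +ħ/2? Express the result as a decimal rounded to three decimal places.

0.692

|+x⟩ = (|+z⟩ + |-z⟩)/√2, so ⟨+x|ψ⟩ = (-6) / (√2·√26).
P = |-6|² / 52 = 36/52.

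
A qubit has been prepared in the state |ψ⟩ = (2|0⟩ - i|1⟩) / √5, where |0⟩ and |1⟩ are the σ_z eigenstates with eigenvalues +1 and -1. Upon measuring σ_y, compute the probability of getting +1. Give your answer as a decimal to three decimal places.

0.100

|+y⟩ = (|0⟩ + i|1⟩)/√2, so ⟨+y|ψ⟩ = (1) / (√2·√5).
P = |1|² / 10 = 1/10.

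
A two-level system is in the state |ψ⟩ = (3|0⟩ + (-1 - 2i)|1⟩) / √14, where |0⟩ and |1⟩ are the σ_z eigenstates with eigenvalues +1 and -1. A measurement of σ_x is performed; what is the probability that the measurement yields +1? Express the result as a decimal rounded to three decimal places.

0.286

|+x⟩ = (|0⟩ + |1⟩)/√2, so ⟨+x|ψ⟩ = (2 - 2i) / (√2·√14).
P = |2 - 2i|² / 28 = 8/28.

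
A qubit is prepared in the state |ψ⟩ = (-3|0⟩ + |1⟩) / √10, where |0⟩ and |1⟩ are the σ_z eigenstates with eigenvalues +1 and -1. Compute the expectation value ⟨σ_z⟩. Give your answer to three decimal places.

0.800

⟨σ_z⟩ = |a|² - |b|² divided by |a|²+|b|², with a, b the |0⟩, |1⟩ amplitudes.
= (9 - 1)/10 = 8/10.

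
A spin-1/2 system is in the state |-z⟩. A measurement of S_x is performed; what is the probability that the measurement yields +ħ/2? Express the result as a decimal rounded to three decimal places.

In the S_z basis, |-z⟩ = |↓⟩ and |+x⟩ = (|↑⟩ + |↓⟩)/√2.
|⟨+x|-z⟩|² = 1/2.

0.500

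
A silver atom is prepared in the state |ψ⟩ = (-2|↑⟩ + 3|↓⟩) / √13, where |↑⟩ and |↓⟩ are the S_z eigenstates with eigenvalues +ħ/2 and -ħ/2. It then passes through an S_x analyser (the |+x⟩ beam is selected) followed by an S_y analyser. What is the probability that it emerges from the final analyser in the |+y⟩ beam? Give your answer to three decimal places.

0.019

First analyser (S_x): P(|+x⟩) = |⟨+x|ψ⟩|² = 1/26.
After stage 1 the state is |+x⟩; P(|+y⟩) = |⟨+y|+x⟩|² = 1/2.
Joint probability = 1/26 × 1/2 = 0.019.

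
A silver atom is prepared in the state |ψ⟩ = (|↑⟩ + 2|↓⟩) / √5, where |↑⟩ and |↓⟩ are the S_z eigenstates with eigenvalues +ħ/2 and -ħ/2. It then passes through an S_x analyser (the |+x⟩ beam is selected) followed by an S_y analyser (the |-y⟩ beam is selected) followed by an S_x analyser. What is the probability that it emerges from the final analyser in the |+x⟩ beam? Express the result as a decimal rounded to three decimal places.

First analyser (S_x): P(|+x⟩) = |⟨+x|ψ⟩|² = 9/10.
After stage 1 the state is |+x⟩; P(|-y⟩) = |⟨-y|+x⟩|² = 1/2.
After stage 2 the state is |-y⟩; P(|+x⟩) = |⟨+x|-y⟩|² = 1/2.
Joint probability = 9/10 × 1/2 × 1/2 = 0.225.

0.225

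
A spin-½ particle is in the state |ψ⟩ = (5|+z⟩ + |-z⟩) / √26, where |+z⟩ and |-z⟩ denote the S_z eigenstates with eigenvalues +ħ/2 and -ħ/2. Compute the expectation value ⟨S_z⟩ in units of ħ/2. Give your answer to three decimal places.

0.923

⟨σ_z⟩ = |a|² - |b|² divided by |a|²+|b|², with a, b the |+z⟩, |-z⟩ amplitudes.
= (25 - 1)/26 = 24/26.
⟨S_z⟩ = (ħ/2)·⟨σ_z⟩.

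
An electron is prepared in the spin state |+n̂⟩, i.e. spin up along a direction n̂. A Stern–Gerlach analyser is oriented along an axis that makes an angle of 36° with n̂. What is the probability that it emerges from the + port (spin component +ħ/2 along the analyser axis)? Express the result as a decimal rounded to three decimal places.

0.905

For spin-½, the probability of finding spin-up along an axis at angle θ to the initial spin direction is cos²(θ/2); spin-down is sin²(θ/2).
θ = 36°, so P = cos²(18°) ≈ 0.905.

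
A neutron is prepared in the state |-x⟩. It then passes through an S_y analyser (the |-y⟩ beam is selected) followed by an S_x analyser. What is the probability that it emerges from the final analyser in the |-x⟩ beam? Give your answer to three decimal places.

0.250

First analyser (S_y): from |-x⟩, P(|-y⟩) = 1/2.
After stage 1 the state is |-y⟩; P(|-x⟩) = |⟨-x|-y⟩|² = 1/2.
Joint probability = 1/2 × 1/2 = 0.250.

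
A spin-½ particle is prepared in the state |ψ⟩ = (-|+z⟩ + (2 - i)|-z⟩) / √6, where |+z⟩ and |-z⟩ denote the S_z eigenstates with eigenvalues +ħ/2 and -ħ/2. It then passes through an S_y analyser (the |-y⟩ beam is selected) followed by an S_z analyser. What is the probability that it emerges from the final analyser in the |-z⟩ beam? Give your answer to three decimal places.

First analyser (S_y): P(|-y⟩) = |⟨-y|ψ⟩|² = 4/12.
After stage 1 the state is |-y⟩; P(|-z⟩) = |⟨-z|-y⟩|² = 1/2.
Joint probability = 4/12 × 1/2 = 0.167.

0.167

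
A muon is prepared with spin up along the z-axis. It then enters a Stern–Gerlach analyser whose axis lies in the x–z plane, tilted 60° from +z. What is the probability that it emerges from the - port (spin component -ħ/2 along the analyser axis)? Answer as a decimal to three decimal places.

For spin-½, the probability of finding spin-up along an axis at angle θ to the initial spin direction is cos²(θ/2); spin-down is sin²(θ/2).
θ = 60°, so P = sin²(30°) ≈ 0.250.

0.250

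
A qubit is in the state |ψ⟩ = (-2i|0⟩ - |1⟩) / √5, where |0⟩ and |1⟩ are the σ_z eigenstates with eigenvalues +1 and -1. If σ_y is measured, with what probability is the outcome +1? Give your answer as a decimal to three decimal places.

|+y⟩ = (|0⟩ + i|1⟩)/√2, so ⟨+y|ψ⟩ = (-i) / (√2·√5).
P = |-i|² / 10 = 1/10.

0.100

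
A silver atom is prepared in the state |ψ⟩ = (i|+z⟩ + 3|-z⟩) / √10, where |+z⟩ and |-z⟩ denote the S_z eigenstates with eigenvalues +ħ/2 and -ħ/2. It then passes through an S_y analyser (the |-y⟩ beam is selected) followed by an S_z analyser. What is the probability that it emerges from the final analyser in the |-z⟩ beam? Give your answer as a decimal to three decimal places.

0.400

First analyser (S_y): P(|-y⟩) = |⟨-y|ψ⟩|² = 16/20.
After stage 1 the state is |-y⟩; P(|-z⟩) = |⟨-z|-y⟩|² = 1/2.
Joint probability = 16/20 × 1/2 = 0.400.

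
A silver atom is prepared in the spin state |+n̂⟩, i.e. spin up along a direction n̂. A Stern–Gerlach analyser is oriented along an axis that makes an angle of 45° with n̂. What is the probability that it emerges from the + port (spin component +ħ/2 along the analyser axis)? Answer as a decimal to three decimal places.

For spin-½, the probability of finding spin-up along an axis at angle θ to the initial spin direction is cos²(θ/2); spin-down is sin²(θ/2).
θ = 45°, so P = cos²(22.5°) ≈ 0.854.

0.854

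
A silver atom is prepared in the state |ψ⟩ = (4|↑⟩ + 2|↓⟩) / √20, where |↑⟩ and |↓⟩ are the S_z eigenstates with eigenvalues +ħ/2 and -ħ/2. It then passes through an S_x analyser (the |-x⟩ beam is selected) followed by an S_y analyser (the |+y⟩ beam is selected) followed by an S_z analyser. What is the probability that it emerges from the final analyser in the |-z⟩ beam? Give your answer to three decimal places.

First analyser (S_x): P(|-x⟩) = |⟨-x|ψ⟩|² = 4/40.
After stage 1 the state is |-x⟩; P(|+y⟩) = |⟨+y|-x⟩|² = 1/2.
After stage 2 the state is |+y⟩; P(|-z⟩) = |⟨-z|+y⟩|² = 1/2.
Joint probability = 4/40 × 1/2 × 1/2 = 0.025.

0.025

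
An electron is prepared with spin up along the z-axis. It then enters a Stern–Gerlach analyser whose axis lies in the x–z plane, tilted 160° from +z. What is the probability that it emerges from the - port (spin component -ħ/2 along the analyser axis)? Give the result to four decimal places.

0.9698

For spin-½, the probability of finding spin-up along an axis at angle θ to the initial spin direction is cos²(θ/2); spin-down is sin²(θ/2).
θ = 160°, so P = sin²(80°) ≈ 0.9698.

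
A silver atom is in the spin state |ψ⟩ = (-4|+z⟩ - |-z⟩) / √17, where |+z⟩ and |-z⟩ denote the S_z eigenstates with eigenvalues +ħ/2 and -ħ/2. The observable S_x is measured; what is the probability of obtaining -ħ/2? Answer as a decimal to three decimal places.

|-x⟩ = (|+z⟩ - |-z⟩)/√2, so ⟨-x|ψ⟩ = (-3) / (√2·√17).
P = |-3|² / 34 = 9/34.

0.265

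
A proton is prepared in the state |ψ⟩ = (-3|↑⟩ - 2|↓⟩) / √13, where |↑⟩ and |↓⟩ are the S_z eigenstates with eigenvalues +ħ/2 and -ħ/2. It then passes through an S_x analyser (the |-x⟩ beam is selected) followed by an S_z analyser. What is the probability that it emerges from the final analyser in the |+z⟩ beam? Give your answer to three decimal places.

0.019

First analyser (S_x): P(|-x⟩) = |⟨-x|ψ⟩|² = 1/26.
After stage 1 the state is |-x⟩; P(|+z⟩) = |⟨+z|-x⟩|² = 1/2.
Joint probability = 1/26 × 1/2 = 0.019.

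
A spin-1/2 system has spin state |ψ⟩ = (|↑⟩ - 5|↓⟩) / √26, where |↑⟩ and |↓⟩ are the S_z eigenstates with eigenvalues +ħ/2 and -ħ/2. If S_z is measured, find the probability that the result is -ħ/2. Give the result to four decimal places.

The -ħ/2 outcome corresponds to |↓⟩. Its amplitude in |ψ⟩ is -5/√26.
P = |-5|² / 26 = 25/26.

0.9615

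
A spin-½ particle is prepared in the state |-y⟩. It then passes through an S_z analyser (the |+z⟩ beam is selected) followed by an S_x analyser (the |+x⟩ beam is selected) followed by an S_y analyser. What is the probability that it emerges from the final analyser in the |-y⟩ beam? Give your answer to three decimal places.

First analyser (S_z): from |-y⟩, P(|+z⟩) = 1/2.
After stage 1 the state is |+z⟩; P(|+x⟩) = |⟨+x|+z⟩|² = 1/2.
After stage 2 the state is |+x⟩; P(|-y⟩) = |⟨-y|+x⟩|² = 1/2.
Joint probability = 1/2 × 1/2 × 1/2 = 0.125.

0.125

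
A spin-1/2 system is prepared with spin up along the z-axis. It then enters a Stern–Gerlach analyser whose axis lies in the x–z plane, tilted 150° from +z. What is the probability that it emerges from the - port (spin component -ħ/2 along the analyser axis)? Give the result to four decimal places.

0.9330

For spin-½, the probability of finding spin-up along an axis at angle θ to the initial spin direction is cos²(θ/2); spin-down is sin²(θ/2).
θ = 150°, so P = sin²(75°) ≈ 0.9330.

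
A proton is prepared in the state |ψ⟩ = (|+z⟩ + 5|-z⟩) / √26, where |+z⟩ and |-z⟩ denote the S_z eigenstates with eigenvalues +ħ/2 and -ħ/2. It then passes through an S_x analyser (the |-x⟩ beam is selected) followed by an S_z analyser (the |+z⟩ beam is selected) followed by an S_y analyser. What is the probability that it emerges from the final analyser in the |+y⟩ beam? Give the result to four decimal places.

0.0769

First analyser (S_x): P(|-x⟩) = |⟨-x|ψ⟩|² = 16/52.
After stage 1 the state is |-x⟩; P(|+z⟩) = |⟨+z|-x⟩|² = 1/2.
After stage 2 the state is |+z⟩; P(|+y⟩) = |⟨+y|+z⟩|² = 1/2.
Joint probability = 16/52 × 1/2 × 1/2 = 0.0769.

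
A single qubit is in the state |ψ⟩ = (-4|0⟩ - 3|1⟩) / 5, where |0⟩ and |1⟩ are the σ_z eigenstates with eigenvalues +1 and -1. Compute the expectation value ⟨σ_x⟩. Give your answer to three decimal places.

0.960

⟨σ_x⟩ = 2 Re(a* b)/(|a|²+|b|²) with a = -4, b = -3.
a* b = 12, so ⟨σ_x⟩ = 24/25.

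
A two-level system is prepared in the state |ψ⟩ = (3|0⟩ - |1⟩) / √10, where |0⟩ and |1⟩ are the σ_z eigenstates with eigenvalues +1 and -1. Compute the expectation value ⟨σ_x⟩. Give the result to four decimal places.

⟨σ_x⟩ = 2 Re(a* b)/(|a|²+|b|²) with a = 3, b = -1.
a* b = -3, so ⟨σ_x⟩ = -6/10.

-0.6000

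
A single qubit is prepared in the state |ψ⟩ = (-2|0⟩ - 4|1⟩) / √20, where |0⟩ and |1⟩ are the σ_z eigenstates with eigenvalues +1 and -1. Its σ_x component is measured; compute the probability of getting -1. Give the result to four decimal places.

0.1000

|-x⟩ = (|0⟩ - |1⟩)/√2, so ⟨-x|ψ⟩ = (2) / (√2·√20).
P = |2|² / 40 = 4/40.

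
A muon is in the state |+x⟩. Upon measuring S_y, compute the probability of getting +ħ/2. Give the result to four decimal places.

In the S_z basis, |+x⟩ = (|↑⟩ + |↓⟩)/√2 and |+y⟩ = (|↑⟩ + i|↓⟩)/√2.
|⟨+y|+x⟩|² = 1/2.

0.5000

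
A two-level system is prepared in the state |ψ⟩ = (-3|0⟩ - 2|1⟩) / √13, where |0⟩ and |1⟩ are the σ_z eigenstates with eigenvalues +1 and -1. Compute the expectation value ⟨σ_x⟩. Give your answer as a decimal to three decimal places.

0.923

⟨σ_x⟩ = 2 Re(a* b)/(|a|²+|b|²) with a = -3, b = -2.
a* b = 6, so ⟨σ_x⟩ = 12/13.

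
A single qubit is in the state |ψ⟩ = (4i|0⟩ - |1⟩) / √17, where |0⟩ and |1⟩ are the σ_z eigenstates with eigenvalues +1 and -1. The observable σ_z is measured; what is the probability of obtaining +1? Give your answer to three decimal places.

0.941

The +1 outcome corresponds to |0⟩. Its amplitude in |ψ⟩ is 4i/√17.
P = |4i|² / 17 = 16/17.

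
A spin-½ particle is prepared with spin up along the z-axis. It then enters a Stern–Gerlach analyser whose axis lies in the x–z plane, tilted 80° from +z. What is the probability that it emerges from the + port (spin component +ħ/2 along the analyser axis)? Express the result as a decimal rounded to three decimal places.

0.587

For spin-½, the probability of finding spin-up along an axis at angle θ to the initial spin direction is cos²(θ/2); spin-down is sin²(θ/2).
θ = 80°, so P = cos²(40°) ≈ 0.587.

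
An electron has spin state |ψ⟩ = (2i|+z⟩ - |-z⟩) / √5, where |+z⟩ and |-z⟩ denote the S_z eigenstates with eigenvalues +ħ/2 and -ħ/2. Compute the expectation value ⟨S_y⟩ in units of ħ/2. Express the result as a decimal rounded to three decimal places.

0.800

⟨σ_y⟩ = 2 Im(a* b)/(|a|²+|b|²) with a = 2i, b = -1.
a* b = 2i, so ⟨σ_y⟩ = 4/5.
⟨S_y⟩ = (ħ/2)·⟨σ_y⟩.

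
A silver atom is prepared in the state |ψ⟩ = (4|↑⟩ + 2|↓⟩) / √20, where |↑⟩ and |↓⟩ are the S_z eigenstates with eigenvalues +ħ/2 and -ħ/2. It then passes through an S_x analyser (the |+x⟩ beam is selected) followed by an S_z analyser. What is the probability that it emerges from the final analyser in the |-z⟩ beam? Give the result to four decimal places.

First analyser (S_x): P(|+x⟩) = |⟨+x|ψ⟩|² = 36/40.
After stage 1 the state is |+x⟩; P(|-z⟩) = |⟨-z|+x⟩|² = 1/2.
Joint probability = 36/40 × 1/2 = 0.4500.

0.4500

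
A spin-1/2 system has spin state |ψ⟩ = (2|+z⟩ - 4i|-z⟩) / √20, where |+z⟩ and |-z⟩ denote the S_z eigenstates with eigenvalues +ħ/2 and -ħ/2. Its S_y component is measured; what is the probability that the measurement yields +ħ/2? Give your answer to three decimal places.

|+y⟩ = (|+z⟩ + i|-z⟩)/√2, so ⟨+y|ψ⟩ = (-2) / (√2·√20).
P = |-2|² / 40 = 4/40.

0.100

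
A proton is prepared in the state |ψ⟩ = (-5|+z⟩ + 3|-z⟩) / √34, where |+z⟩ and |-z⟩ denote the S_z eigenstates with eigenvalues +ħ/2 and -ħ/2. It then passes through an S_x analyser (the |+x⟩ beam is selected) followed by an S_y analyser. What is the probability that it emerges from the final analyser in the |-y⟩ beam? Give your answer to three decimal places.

0.029

First analyser (S_x): P(|+x⟩) = |⟨+x|ψ⟩|² = 4/68.
After stage 1 the state is |+x⟩; P(|-y⟩) = |⟨-y|+x⟩|² = 1/2.
Joint probability = 4/68 × 1/2 = 0.029.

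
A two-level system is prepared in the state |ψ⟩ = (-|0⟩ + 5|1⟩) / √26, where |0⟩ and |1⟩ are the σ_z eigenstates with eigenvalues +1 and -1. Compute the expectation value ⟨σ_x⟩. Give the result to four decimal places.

-0.3846

⟨σ_x⟩ = 2 Re(a* b)/(|a|²+|b|²) with a = -1, b = 5.
a* b = -5, so ⟨σ_x⟩ = -10/26.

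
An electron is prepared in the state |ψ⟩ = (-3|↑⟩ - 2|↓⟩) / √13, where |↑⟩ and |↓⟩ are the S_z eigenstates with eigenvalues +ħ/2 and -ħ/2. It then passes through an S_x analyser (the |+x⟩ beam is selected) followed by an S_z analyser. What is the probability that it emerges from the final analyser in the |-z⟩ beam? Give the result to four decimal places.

0.4808

First analyser (S_x): P(|+x⟩) = |⟨+x|ψ⟩|² = 25/26.
After stage 1 the state is |+x⟩; P(|-z⟩) = |⟨-z|+x⟩|² = 1/2.
Joint probability = 25/26 × 1/2 = 0.4808.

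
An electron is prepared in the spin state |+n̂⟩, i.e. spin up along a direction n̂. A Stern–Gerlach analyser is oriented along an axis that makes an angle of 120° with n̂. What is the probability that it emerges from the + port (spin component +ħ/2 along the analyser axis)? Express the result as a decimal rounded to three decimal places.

For spin-½, the probability of finding spin-up along an axis at angle θ to the initial spin direction is cos²(θ/2); spin-down is sin²(θ/2).
θ = 120°, so P = cos²(60°) ≈ 0.250.

0.250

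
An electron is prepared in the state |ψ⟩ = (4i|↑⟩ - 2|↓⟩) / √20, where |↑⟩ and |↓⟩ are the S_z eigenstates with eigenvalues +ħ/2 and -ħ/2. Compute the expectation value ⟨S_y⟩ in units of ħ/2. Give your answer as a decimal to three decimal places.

⟨σ_y⟩ = 2 Im(a* b)/(|a|²+|b|²) with a = 4i, b = -2.
a* b = 8i, so ⟨σ_y⟩ = 16/20.
⟨S_y⟩ = (ħ/2)·⟨σ_y⟩.

0.800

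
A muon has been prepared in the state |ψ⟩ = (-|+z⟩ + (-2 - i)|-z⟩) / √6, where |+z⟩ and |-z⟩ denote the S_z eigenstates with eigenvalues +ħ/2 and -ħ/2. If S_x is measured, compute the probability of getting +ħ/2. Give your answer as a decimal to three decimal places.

|+x⟩ = (|+z⟩ + |-z⟩)/√2, so ⟨+x|ψ⟩ = (-3 - i) / (√2·√6).
P = |-3 - i|² / 12 = 10/12.

0.833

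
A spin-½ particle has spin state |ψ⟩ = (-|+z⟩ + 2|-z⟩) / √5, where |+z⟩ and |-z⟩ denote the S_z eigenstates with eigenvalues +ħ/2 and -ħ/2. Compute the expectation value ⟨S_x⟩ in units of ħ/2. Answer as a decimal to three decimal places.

-0.800

⟨σ_x⟩ = 2 Re(a* b)/(|a|²+|b|²) with a = -1, b = 2.
a* b = -2, so ⟨σ_x⟩ = -4/5.
⟨S_x⟩ = (ħ/2)·⟨σ_x⟩.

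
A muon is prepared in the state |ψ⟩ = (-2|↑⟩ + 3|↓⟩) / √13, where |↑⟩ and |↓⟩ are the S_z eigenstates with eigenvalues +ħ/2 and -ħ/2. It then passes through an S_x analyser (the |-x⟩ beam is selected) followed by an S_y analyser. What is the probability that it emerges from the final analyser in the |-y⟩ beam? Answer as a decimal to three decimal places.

0.481

First analyser (S_x): P(|-x⟩) = |⟨-x|ψ⟩|² = 25/26.
After stage 1 the state is |-x⟩; P(|-y⟩) = |⟨-y|-x⟩|² = 1/2.
Joint probability = 25/26 × 1/2 = 0.481.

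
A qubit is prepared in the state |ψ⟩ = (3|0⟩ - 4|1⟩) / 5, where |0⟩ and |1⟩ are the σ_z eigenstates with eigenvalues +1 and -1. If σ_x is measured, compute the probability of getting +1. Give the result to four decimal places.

0.0200

|+x⟩ = (|0⟩ + |1⟩)/√2, so ⟨+x|ψ⟩ = (-1) / (√2·5).
P = |-1|² / 50 = 1/50.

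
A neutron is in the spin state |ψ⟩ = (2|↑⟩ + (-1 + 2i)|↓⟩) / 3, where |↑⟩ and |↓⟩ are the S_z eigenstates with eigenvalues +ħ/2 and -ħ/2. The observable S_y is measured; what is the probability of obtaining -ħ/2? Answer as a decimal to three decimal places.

|-y⟩ = (|↑⟩ - i|↓⟩)/√2, so ⟨-y|ψ⟩ = (-i) / (√2·3).
P = |-i|² / 18 = 1/18.

0.056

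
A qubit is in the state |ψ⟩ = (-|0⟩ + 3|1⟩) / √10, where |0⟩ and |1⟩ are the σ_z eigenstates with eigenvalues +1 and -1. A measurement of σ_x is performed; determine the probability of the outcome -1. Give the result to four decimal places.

|-x⟩ = (|0⟩ - |1⟩)/√2, so ⟨-x|ψ⟩ = (-4) / (√2·√10).
P = |-4|² / 20 = 16/20.

0.8000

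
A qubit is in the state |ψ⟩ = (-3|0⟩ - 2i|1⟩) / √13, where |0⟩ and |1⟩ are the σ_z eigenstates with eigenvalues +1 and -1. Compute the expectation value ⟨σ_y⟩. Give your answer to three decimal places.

⟨σ_y⟩ = 2 Im(a* b)/(|a|²+|b|²) with a = -3, b = -2i.
a* b = 6i, so ⟨σ_y⟩ = 12/13.

0.923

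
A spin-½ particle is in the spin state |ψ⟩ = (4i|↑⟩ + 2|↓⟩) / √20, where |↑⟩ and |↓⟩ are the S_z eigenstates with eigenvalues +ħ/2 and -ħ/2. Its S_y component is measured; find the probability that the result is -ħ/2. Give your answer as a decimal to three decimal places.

0.900

|-y⟩ = (|↑⟩ - i|↓⟩)/√2, so ⟨-y|ψ⟩ = (6i) / (√2·√20).
P = |6i|² / 40 = 36/40.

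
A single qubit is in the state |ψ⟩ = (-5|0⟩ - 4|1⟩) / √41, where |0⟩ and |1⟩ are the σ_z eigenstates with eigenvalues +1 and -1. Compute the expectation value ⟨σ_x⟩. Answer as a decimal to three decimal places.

0.976

⟨σ_x⟩ = 2 Re(a* b)/(|a|²+|b|²) with a = -5, b = -4.
a* b = 20, so ⟨σ_x⟩ = 40/41.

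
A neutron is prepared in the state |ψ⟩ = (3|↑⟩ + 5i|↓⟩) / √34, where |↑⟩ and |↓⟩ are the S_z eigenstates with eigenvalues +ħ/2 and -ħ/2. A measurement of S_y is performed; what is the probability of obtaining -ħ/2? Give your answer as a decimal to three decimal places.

|-y⟩ = (|↑⟩ - i|↓⟩)/√2, so ⟨-y|ψ⟩ = (-2) / (√2·√34).
P = |-2|² / 68 = 4/68.

0.059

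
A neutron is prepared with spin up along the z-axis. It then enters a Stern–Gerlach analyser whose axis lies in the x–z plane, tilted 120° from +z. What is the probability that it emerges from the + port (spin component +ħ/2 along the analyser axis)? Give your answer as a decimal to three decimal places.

For spin-½, the probability of finding spin-up along an axis at angle θ to the initial spin direction is cos²(θ/2); spin-down is sin²(θ/2).
θ = 120°, so P = cos²(60°) ≈ 0.250.

0.250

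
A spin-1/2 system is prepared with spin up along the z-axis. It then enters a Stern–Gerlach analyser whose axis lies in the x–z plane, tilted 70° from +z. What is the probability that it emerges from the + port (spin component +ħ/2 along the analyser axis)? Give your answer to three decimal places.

0.671

For spin-½, the probability of finding spin-up along an axis at angle θ to the initial spin direction is cos²(θ/2); spin-down is sin²(θ/2).
θ = 70°, so P = cos²(35°) ≈ 0.671.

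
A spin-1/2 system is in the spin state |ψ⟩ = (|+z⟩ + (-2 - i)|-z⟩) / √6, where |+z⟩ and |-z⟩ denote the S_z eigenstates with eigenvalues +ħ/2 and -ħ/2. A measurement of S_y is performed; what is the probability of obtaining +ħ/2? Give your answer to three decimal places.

0.333

|+y⟩ = (|+z⟩ + i|-z⟩)/√2, so ⟨+y|ψ⟩ = (2i) / (√2·√6).
P = |2i|² / 12 = 4/12.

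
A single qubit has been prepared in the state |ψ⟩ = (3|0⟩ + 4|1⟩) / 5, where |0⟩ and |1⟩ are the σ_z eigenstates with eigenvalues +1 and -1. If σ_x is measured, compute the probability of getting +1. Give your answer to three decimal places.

0.980

|+x⟩ = (|0⟩ + |1⟩)/√2, so ⟨+x|ψ⟩ = (7) / (√2·5).
P = |7|² / 50 = 49/50.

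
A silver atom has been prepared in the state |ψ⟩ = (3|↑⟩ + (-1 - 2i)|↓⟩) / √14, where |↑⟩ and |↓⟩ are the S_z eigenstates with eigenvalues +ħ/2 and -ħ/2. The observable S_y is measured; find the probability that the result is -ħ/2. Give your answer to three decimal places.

|-y⟩ = (|↑⟩ - i|↓⟩)/√2, so ⟨-y|ψ⟩ = (5 - i) / (√2·√14).
P = |5 - i|² / 28 = 26/28.

0.929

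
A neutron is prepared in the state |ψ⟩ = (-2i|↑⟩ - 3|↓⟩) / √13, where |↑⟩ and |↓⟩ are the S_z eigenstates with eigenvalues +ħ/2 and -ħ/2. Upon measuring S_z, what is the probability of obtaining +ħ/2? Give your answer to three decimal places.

0.308

The +ħ/2 outcome corresponds to |↑⟩. Its amplitude in |ψ⟩ is -2i/√13.
P = |-2i|² / 13 = 4/13.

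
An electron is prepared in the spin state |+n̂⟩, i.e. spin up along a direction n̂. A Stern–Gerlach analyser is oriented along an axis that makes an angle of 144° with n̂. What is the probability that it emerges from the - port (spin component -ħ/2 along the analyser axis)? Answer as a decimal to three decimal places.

For spin-½, the probability of finding spin-up along an axis at angle θ to the initial spin direction is cos²(θ/2); spin-down is sin²(θ/2).
θ = 144°, so P = sin²(72°) ≈ 0.905.

0.905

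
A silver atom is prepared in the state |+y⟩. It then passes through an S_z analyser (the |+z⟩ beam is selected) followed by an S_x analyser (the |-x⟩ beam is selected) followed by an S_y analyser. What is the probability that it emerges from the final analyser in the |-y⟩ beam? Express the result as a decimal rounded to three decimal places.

0.125

First analyser (S_z): from |+y⟩, P(|+z⟩) = 1/2.
After stage 1 the state is |+z⟩; P(|-x⟩) = |⟨-x|+z⟩|² = 1/2.
After stage 2 the state is |-x⟩; P(|-y⟩) = |⟨-y|-x⟩|² = 1/2.
Joint probability = 1/2 × 1/2 × 1/2 = 0.125.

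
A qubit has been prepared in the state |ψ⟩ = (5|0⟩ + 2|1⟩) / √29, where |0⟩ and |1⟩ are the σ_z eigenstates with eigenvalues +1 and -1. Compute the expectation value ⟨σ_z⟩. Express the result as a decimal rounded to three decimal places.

0.724

⟨σ_z⟩ = |a|² - |b|² divided by |a|²+|b|², with a, b the |0⟩, |1⟩ amplitudes.
= (25 - 4)/29 = 21/29.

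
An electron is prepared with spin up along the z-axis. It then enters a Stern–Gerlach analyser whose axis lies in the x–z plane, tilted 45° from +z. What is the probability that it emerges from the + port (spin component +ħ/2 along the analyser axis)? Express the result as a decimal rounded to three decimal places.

0.854

For spin-½, the probability of finding spin-up along an axis at angle θ to the initial spin direction is cos²(θ/2); spin-down is sin²(θ/2).
θ = 45°, so P = cos²(22.5°) ≈ 0.854.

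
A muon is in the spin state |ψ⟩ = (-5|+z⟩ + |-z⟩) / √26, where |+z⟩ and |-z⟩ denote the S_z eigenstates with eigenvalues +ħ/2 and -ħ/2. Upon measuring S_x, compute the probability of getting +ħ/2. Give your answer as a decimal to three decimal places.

0.308

|+x⟩ = (|+z⟩ + |-z⟩)/√2, so ⟨+x|ψ⟩ = (-4) / (√2·√26).
P = |-4|² / 52 = 16/52.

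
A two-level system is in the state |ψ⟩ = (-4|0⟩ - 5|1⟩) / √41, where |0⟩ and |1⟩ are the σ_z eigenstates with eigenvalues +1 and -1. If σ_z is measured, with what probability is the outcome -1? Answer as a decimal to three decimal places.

0.610

The -1 outcome corresponds to |1⟩. Its amplitude in |ψ⟩ is -5/√41.
P = |-5|² / 41 = 25/41.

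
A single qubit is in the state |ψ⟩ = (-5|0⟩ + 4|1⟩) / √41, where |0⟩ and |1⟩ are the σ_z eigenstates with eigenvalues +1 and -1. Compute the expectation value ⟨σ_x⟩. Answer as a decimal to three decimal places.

⟨σ_x⟩ = 2 Re(a* b)/(|a|²+|b|²) with a = -5, b = 4.
a* b = -20, so ⟨σ_x⟩ = -40/41.

-0.976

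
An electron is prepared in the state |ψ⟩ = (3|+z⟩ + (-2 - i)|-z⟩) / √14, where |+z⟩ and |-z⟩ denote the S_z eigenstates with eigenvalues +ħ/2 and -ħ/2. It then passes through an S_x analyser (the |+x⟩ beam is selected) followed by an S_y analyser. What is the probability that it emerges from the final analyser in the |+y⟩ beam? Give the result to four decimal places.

0.0357

First analyser (S_x): P(|+x⟩) = |⟨+x|ψ⟩|² = 2/28.
After stage 1 the state is |+x⟩; P(|+y⟩) = |⟨+y|+x⟩|² = 1/2.
Joint probability = 2/28 × 1/2 = 0.0357.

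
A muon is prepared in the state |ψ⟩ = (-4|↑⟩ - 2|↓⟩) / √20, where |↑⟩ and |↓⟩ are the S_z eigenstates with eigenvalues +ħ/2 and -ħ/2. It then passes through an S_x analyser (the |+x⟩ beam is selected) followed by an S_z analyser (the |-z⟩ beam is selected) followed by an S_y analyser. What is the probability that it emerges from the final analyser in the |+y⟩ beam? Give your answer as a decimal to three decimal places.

First analyser (S_x): P(|+x⟩) = |⟨+x|ψ⟩|² = 36/40.
After stage 1 the state is |+x⟩; P(|-z⟩) = |⟨-z|+x⟩|² = 1/2.
After stage 2 the state is |-z⟩; P(|+y⟩) = |⟨+y|-z⟩|² = 1/2.
Joint probability = 36/40 × 1/2 × 1/2 = 0.225.

0.225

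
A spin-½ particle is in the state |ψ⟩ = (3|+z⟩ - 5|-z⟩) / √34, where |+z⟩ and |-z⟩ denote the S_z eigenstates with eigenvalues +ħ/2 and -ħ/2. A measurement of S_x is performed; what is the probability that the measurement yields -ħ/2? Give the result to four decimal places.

|-x⟩ = (|+z⟩ - |-z⟩)/√2, so ⟨-x|ψ⟩ = (8) / (√2·√34).
P = |8|² / 68 = 64/68.

0.9412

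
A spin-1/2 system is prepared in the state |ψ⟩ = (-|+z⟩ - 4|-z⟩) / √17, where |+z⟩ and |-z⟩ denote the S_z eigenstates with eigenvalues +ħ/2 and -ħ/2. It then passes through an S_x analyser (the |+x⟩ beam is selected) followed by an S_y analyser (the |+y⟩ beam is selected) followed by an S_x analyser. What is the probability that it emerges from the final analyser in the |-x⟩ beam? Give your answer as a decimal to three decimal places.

First analyser (S_x): P(|+x⟩) = |⟨+x|ψ⟩|² = 25/34.
After stage 1 the state is |+x⟩; P(|+y⟩) = |⟨+y|+x⟩|² = 1/2.
After stage 2 the state is |+y⟩; P(|-x⟩) = |⟨-x|+y⟩|² = 1/2.
Joint probability = 25/34 × 1/2 × 1/2 = 0.184.

0.184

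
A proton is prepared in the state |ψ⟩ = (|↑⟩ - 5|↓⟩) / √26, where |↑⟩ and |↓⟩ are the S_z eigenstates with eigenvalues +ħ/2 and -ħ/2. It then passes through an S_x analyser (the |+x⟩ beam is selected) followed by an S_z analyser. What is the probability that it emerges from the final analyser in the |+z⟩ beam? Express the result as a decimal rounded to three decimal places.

0.154

First analyser (S_x): P(|+x⟩) = |⟨+x|ψ⟩|² = 16/52.
After stage 1 the state is |+x⟩; P(|+z⟩) = |⟨+z|+x⟩|² = 1/2.
Joint probability = 16/52 × 1/2 = 0.154.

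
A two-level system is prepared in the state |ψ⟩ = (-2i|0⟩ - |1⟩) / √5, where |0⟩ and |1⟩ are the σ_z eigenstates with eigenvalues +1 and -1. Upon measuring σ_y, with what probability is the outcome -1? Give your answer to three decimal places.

|-y⟩ = (|0⟩ - i|1⟩)/√2, so ⟨-y|ψ⟩ = (-3i) / (√2·√5).
P = |-3i|² / 10 = 9/10.

0.900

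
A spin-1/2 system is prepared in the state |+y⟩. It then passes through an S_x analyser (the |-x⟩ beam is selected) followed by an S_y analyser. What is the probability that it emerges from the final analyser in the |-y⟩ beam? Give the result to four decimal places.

0.2500

First analyser (S_x): from |+y⟩, P(|-x⟩) = 1/2.
After stage 1 the state is |-x⟩; P(|-y⟩) = |⟨-y|-x⟩|² = 1/2.
Joint probability = 1/2 × 1/2 = 0.2500.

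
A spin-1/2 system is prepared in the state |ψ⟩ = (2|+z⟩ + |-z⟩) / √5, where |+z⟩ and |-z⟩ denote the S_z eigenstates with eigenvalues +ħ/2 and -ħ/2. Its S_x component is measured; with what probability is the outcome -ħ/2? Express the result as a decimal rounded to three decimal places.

0.100

|-x⟩ = (|+z⟩ - |-z⟩)/√2, so ⟨-x|ψ⟩ = (1) / (√2·√5).
P = |1|² / 10 = 1/10.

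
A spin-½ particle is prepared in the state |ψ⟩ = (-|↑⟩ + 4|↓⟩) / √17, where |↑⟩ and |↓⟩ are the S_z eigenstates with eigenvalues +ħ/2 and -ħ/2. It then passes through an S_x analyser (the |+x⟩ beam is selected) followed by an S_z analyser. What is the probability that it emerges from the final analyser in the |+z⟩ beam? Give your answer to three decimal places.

First analyser (S_x): P(|+x⟩) = |⟨+x|ψ⟩|² = 9/34.
After stage 1 the state is |+x⟩; P(|+z⟩) = |⟨+z|+x⟩|² = 1/2.
Joint probability = 9/34 × 1/2 = 0.132.

0.132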